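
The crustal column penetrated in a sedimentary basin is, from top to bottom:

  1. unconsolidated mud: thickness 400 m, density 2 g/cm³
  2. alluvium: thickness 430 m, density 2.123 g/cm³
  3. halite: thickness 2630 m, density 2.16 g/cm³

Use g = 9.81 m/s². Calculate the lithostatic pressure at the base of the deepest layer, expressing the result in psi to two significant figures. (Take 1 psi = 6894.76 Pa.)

unconsolidated mud: 2000 kg/m³ × 9.81 m/s² × 400 m = 7.848×10^6 Pa = 1138 psi
alluvium: 2123 kg/m³ × 9.81 m/s² × 430 m = 8.955×10^6 Pa = 1299 psi
halite: 2160 kg/m³ × 9.81 m/s² × 2630 m = 5.573×10^7 Pa = 8083 psi
Total = 1138 + 1299 + 8083 = 10520 psi

11000 psi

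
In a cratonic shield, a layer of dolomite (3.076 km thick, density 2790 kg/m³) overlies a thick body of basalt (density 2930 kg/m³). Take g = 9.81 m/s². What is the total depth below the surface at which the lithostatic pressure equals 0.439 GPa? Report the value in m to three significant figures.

Pressure at base of upper layers: 2790×9.81×3076 = 8.419×10^7 Pa = 0.08419 GPa
Remaining pressure to be supplied by basalt: 4.390×10^8 − 8.419×10^7 = 3.548×10^8 Pa
Additional depth in basalt = 3.548×10^8 Pa / (2930 kg/m³ × 9.81 m/s²) = 12344 m
Total depth = 3076 m + 12344 m = 15420 m

15400 m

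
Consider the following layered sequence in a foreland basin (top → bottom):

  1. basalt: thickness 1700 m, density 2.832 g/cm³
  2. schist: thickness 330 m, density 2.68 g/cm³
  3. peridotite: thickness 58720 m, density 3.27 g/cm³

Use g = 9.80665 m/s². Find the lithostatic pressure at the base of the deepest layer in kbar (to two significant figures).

basalt: 2832 kg/m³ × 9.80665 m/s² × 1700 m = 4.721×10^7 Pa = 0.4721 kbar
schist: 2680 kg/m³ × 9.80665 m/s² × 330 m = 8.673×10^6 Pa = 0.08673 kbar
peridotite: 3270 kg/m³ × 9.80665 m/s² × 58720 m = 1.883×10^9 Pa = 18.83 kbar
Total = 0.4721 + 0.08673 + 18.83 = 19.389 kbar

19 kbar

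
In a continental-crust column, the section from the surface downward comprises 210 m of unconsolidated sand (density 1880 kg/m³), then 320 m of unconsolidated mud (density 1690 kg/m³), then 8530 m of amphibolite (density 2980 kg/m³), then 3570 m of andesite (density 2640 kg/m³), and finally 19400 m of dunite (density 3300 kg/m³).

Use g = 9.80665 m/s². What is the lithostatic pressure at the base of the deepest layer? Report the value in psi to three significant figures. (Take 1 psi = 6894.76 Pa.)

142000 psi

unconsolidated sand: 1880 kg/m³ × 9.80665 m/s² × 210 m = 3.872×10^6 Pa = 561.5 psi
unconsolidated mud: 1690 kg/m³ × 9.80665 m/s² × 320 m = 5.303×10^6 Pa = 769.2 psi
amphibolite: 2980 kg/m³ × 9.80665 m/s² × 8530 m = 2.493×10^8 Pa = 36155 psi
andesite: 2640 kg/m³ × 9.80665 m/s² × 3570 m = 9.243×10^7 Pa = 13405 psi
dunite: 3300 kg/m³ × 9.80665 m/s² × 19400 m = 6.278×10^8 Pa = 91058 psi
Total = 561.5 + 769.2 + 36155 + 13405 + 91058 = 1.4195×10^5 psi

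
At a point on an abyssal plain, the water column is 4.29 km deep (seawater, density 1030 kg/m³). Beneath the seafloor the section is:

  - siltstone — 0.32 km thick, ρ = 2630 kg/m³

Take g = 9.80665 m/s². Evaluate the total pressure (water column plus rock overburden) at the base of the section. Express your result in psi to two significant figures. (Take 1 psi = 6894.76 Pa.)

7500 psi

seawater: 1030 kg/m³ × 9.80665 m/s² × 4290 m = 4.333×10^7 Pa = 6285 psi
siltstone: 2630 kg/m³ × 9.80665 m/s² × 320 m = 8.253×10^6 Pa = 1197 psi
Total = 6285 + 1197 = 7481.9 psi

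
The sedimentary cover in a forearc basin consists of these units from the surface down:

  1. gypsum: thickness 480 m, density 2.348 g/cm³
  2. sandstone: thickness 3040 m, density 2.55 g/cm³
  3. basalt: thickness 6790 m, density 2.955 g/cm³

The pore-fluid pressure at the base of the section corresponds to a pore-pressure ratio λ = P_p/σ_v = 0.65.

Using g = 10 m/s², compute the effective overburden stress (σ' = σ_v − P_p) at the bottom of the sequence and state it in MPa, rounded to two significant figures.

100 MPa

Overburden (lithostatic) stress σ_v:
gypsum: 2348 kg/m³ × 10 m/s² × 480 m = 1.127×10^7 Pa = 11.27 MPa
sandstone: 2550 kg/m³ × 10 m/s² × 3040 m = 7.752×10^7 Pa = 77.52 MPa
basalt: 2955 kg/m³ × 10 m/s² × 6790 m = 2.006×10^8 Pa = 200.6 MPa
Total = 11.27 + 77.52 + 200.6 = 289.43 MPa
Pore pressure P_p = λ·σ_v = 0.65 × 289.4 MPa = 188.1 MPa
Effective stress σ' = σ_v − P_p = 289.4 − 188.1 = 101.30 MPa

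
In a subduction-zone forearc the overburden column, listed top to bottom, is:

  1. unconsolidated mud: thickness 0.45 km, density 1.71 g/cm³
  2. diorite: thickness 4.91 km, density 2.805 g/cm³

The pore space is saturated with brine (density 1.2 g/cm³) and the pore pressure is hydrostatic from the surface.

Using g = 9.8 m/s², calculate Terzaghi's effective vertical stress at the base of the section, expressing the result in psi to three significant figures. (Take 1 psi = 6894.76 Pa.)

11500 psi

Overburden (lithostatic) stress σ_v:
unconsolidated mud: 1710 kg/m³ × 9.8 m/s² × 450 m = 7.541×10^6 Pa = 7.541 MPa
diorite: 2805 kg/m³ × 9.8 m/s² × 4910 m = 1.350×10^8 Pa = 135.0 MPa
Total = 7.541 + 135.0 = 142.51 MPa
Pore pressure P_p = 1200 kg/m³ × 9.8 m/s² × 5360 m = 6.303×10^7 Pa = 63.03 MPa
Effective stress σ' = σ_v − P_p = 142.5 − 63.03 = 79.478 MPa = 11527 psi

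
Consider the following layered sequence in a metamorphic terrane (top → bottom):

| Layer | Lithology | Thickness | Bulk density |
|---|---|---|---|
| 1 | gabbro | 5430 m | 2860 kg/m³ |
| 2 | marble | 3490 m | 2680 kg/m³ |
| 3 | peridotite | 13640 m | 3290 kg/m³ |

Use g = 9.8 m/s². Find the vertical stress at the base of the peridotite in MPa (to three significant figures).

gabbro: 2860 kg/m³ × 9.8 m/s² × 5430 m = 1.522×10^8 Pa = 152.2 MPa
marble: 2680 kg/m³ × 9.8 m/s² × 3490 m = 9.166×10^7 Pa = 91.66 MPa
peridotite: 3290 kg/m³ × 9.8 m/s² × 13640 m = 4.398×10^8 Pa = 439.8 MPa
Total = 152.2 + 91.66 + 439.8 = 683.63 MPa

684 MPa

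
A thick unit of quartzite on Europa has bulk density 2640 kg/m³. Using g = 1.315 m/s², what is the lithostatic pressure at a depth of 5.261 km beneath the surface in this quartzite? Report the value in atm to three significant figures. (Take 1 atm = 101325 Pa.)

quartzite: 2640 kg/m³ × 1.315 m/s² × 5261 m = 1.826×10^7 Pa = 180.3 atm

180 atm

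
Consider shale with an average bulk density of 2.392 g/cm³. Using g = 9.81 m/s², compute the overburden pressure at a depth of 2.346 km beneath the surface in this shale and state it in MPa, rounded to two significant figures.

shale: 2392 kg/m³ × 9.81 m/s² × 2346 m = 5.505×10^7 Pa = 55.05 MPa

55 MPa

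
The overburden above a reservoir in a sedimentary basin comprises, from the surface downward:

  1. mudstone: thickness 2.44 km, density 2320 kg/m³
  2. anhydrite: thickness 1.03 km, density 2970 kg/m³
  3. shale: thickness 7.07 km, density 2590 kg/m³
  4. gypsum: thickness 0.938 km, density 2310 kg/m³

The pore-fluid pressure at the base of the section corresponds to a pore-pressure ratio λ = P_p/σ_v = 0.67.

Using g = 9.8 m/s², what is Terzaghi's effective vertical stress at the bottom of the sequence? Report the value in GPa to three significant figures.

0.0944 GPa

Overburden (lithostatic) stress σ_v:
mudstone: 2320 kg/m³ × 9.8 m/s² × 2440 m = 5.548×10^7 Pa = 55.48 MPa
anhydrite: 2970 kg/m³ × 9.8 m/s² × 1030 m = 2.998×10^7 Pa = 29.98 MPa
shale: 2590 kg/m³ × 9.8 m/s² × 7070 m = 1.795×10^8 Pa = 179.5 MPa
gypsum: 2310 kg/m³ × 9.8 m/s² × 938 m = 2.123×10^7 Pa = 21.23 MPa
Total = 55.48 + 29.98 + 179.5 + 21.23 = 286.14 MPa
Pore pressure P_p = λ·σ_v = 0.67 × 286.1 MPa = 191.7 MPa
Effective stress σ' = σ_v − P_p = 286.1 − 191.7 = 94.426 MPa = 0.094426 GPa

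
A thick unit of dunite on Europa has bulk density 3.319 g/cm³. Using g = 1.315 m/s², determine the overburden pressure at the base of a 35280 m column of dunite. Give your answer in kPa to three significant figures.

154000 kPa

dunite: 3319 kg/m³ × 1.315 m/s² × 35280 m = 1.540×10^8 Pa = 1.540×10^5 kPa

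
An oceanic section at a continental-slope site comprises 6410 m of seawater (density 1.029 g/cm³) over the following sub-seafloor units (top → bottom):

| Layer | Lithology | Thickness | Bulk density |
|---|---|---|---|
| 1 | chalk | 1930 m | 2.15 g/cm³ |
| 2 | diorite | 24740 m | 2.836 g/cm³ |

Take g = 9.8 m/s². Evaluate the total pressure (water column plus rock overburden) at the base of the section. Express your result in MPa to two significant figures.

790 MPa

seawater: 1029 kg/m³ × 9.8 m/s² × 6410 m = 6.464×10^7 Pa = 64.64 MPa
chalk: 2150 kg/m³ × 9.8 m/s² × 1930 m = 4.067×10^7 Pa = 40.67 MPa
diorite: 2836 kg/m³ × 9.8 m/s² × 24740 m = 6.876×10^8 Pa = 687.6 MPa
Total = 64.64 + 40.67 + 687.6 = 792.90 MPa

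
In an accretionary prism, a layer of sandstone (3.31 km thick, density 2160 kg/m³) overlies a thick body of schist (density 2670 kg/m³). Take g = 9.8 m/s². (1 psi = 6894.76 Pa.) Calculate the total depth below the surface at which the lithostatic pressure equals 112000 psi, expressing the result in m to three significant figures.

Pressure at base of upper layers: 2160×9.8×3310 = 7.007×10^7 Pa = 10162 psi
Remaining pressure to be supplied by schist: 7.722×10^8 − 7.007×10^7 = 7.021×10^8 Pa
Additional depth in schist = 7.021×10^8 Pa / (2670 kg/m³ × 9.8 m/s²) = 26834 m
Total depth = 3310 m + 26834 m = 30144 m

30100 m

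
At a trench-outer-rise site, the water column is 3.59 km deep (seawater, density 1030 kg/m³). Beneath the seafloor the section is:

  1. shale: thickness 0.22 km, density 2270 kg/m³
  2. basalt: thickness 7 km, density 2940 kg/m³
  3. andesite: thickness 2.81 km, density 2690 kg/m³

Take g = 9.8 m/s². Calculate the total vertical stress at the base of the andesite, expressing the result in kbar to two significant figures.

3.2 kbar

seawater: 1030 kg/m³ × 9.8 m/s² × 3590 m = 3.624×10^7 Pa = 0.3624 kbar
shale: 2270 kg/m³ × 9.8 m/s² × 220 m = 4.894×10^6 Pa = 0.04894 kbar
basalt: 2940 kg/m³ × 9.8 m/s² × 7000 m = 2.017×10^8 Pa = 2.017 kbar
andesite: 2690 kg/m³ × 9.8 m/s² × 2810 m = 7.408×10^7 Pa = 0.7408 kbar
Total = 0.3624 + 0.04894 + 2.017 + 0.7408 = 3.1689 kbar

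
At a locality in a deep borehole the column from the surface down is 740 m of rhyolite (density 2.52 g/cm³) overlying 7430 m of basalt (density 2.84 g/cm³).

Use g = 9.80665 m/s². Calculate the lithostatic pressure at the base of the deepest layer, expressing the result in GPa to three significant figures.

rhyolite: 2520 kg/m³ × 9.80665 m/s² × 740 m = 1.829×10^7 Pa = 0.01829 GPa
basalt: 2840 kg/m³ × 9.80665 m/s² × 7430 m = 2.069×10^8 Pa = 0.2069 GPa
Total = 0.01829 + 0.2069 = 0.22522 GPa

0.225 GPa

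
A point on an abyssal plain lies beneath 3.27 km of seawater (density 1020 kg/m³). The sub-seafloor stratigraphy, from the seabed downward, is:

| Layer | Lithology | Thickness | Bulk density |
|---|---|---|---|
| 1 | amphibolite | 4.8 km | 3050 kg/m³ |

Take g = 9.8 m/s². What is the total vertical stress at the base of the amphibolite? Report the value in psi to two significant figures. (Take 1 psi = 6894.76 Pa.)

seawater: 1020 kg/m³ × 9.8 m/s² × 3270 m = 3.269×10^7 Pa = 4741 psi
amphibolite: 3050 kg/m³ × 9.8 m/s² × 4800 m = 1.435×10^8 Pa = 20809 psi
Total = 4741 + 20809 = 25550 psi

26000 psi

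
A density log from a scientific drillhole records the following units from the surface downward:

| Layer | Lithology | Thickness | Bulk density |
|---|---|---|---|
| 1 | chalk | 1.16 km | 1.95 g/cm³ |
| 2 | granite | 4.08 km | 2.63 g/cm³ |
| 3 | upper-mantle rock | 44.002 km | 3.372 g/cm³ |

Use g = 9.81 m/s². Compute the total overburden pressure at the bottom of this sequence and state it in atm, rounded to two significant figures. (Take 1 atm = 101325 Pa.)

16000 atm

chalk: 1950 kg/m³ × 9.81 m/s² × 1160 m = 2.219×10^7 Pa = 219.0 atm
granite: 2630 kg/m³ × 9.81 m/s² × 4080 m = 1.053×10^8 Pa = 1039 atm
upper-mantle rock: 3372 kg/m³ × 9.81 m/s² × 44002 m = 1.456×10^9 Pa = 14365 atm
Total = 219.0 + 1039 + 14365 = 15623 atm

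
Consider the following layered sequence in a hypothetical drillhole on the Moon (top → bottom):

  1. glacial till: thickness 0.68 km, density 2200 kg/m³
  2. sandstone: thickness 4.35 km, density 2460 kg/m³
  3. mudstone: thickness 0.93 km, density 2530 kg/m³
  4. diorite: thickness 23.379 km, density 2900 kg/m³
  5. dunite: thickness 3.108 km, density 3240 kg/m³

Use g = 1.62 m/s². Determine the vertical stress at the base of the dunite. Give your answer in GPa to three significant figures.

0.150 GPa

glacial till: 2200 kg/m³ × 1.62 m/s² × 680 m = 2.424×10^6 Pa = 2.424×10^-3 GPa
sandstone: 2460 kg/m³ × 1.62 m/s² × 4350 m = 1.734×10^7 Pa = 0.01734 GPa
mudstone: 2530 kg/m³ × 1.62 m/s² × 930 m = 3.812×10^6 Pa = 3.812×10^-3 GPa
diorite: 2900 kg/m³ × 1.62 m/s² × 23379 m = 1.098×10^8 Pa = 0.1098 GPa
dunite: 3240 kg/m³ × 1.62 m/s² × 3108 m = 1.631×10^7 Pa = 0.01631 GPa
Total = 2.424×10^-3 + 0.01734 + 3.812×10^-3 + 0.1098 + 0.01631 = 0.14972 GPa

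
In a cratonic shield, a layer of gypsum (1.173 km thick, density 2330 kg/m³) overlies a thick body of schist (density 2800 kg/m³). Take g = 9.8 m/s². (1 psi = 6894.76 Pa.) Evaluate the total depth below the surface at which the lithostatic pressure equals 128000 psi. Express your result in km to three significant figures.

32.4 km

Pressure at base of upper layers: 2330×9.8×1173 = 2.678×10^7 Pa = 3885 psi
Remaining pressure to be supplied by schist: 8.825×10^8 − 2.678×10^7 = 8.557×10^8 Pa
Additional depth in schist = 8.557×10^8 Pa / (2800 kg/m³ × 9.8 m/s²) = 31186 m
Total depth = 1173 m + 31186 m = 32359 m
= 32.359 km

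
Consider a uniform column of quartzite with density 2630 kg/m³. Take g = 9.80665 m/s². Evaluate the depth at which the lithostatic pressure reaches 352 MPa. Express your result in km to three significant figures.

13.6 km

h = P/(ρg) = 352 MPa / (2630 kg/m³ × 9.80665 m/s²) = 3.520×10^8 Pa / 25791 Pa/m = 13648 m
= 13.648 km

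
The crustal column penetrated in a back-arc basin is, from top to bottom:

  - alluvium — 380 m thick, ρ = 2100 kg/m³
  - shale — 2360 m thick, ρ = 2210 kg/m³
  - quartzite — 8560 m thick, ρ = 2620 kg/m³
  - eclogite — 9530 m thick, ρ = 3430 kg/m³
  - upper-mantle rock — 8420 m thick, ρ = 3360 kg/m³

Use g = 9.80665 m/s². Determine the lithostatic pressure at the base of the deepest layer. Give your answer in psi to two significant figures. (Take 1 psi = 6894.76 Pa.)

alluvium: 2100 kg/m³ × 9.80665 m/s² × 380 m = 7.826×10^6 Pa = 1135 psi
shale: 2210 kg/m³ × 9.80665 m/s² × 2360 m = 5.115×10^7 Pa = 7418 psi
quartzite: 2620 kg/m³ × 9.80665 m/s² × 8560 m = 2.199×10^8 Pa = 31899 psi
eclogite: 3430 kg/m³ × 9.80665 m/s² × 9530 m = 3.206×10^8 Pa = 46493 psi
upper-mantle rock: 3360 kg/m³ × 9.80665 m/s² × 8420 m = 2.774×10^8 Pa = 40240 psi
Total = 1135 + 7418 + 31899 + 46493 + 40240 = 1.2718×10^5 psi

130000 psi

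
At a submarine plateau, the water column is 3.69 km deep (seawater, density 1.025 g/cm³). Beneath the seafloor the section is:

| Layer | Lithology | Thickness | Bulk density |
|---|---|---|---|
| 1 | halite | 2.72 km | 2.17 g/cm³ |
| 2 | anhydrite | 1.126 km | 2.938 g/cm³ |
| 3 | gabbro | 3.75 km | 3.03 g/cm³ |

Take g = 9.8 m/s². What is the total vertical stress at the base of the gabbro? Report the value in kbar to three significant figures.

2.39 kbar

seawater: 1025 kg/m³ × 9.8 m/s² × 3690 m = 3.707×10^7 Pa = 0.3707 kbar
halite: 2170 kg/m³ × 9.8 m/s² × 2720 m = 5.784×10^7 Pa = 0.5784 kbar
anhydrite: 2938 kg/m³ × 9.8 m/s² × 1126 m = 3.242×10^7 Pa = 0.3242 kbar
gabbro: 3030 kg/m³ × 9.8 m/s² × 3750 m = 1.114×10^8 Pa = 1.114 kbar
Total = 0.3707 + 0.5784 + 0.3242 + 1.114 = 2.3868 kbar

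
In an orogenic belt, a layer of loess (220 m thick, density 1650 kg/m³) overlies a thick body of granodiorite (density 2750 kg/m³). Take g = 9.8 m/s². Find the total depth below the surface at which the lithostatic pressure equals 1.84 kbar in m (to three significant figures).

6920 m

Pressure at base of upper layers: 1650×9.8×220 = 3.557×10^6 Pa = 0.03557 kbar
Remaining pressure to be supplied by granodiorite: 1.840×10^8 − 3.557×10^6 = 1.804×10^8 Pa
Additional depth in granodiorite = 1.804×10^8 Pa / (2750 kg/m³ × 9.8 m/s²) = 6695.5 m
Total depth = 220 m + 6695.5 m = 6915.5 m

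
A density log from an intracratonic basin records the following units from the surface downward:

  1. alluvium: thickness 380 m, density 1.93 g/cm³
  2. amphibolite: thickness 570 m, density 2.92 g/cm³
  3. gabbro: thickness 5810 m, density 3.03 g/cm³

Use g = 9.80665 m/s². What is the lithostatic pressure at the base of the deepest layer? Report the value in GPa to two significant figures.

0.20 GPa

alluvium: 1930 kg/m³ × 9.80665 m/s² × 380 m = 7.192×10^6 Pa = 7.192×10^-3 GPa
amphibolite: 2920 kg/m³ × 9.80665 m/s² × 570 m = 1.632×10^7 Pa = 0.01632 GPa
gabbro: 3030 kg/m³ × 9.80665 m/s² × 5810 m = 1.726×10^8 Pa = 0.1726 GPa
Total = 7.192×10^-3 + 0.01632 + 0.1726 = 0.19615 GPa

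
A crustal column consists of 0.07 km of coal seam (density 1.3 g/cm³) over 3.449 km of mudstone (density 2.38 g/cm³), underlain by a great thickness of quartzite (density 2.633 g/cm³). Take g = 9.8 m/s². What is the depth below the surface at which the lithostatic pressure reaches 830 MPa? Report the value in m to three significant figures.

Pressure at base of upper layers: 1300×9.8×70 + 2380×9.8×3449 = 8.134×10^7 Pa = 81.34 MPa
Remaining pressure to be supplied by quartzite: 8.300×10^8 − 8.134×10^7 = 7.487×10^8 Pa
Additional depth in quartzite = 7.487×10^8 Pa / (2633 kg/m³ × 9.8 m/s²) = 29014 m
Total depth = 3519 m + 29014 m = 32533 m

32500 m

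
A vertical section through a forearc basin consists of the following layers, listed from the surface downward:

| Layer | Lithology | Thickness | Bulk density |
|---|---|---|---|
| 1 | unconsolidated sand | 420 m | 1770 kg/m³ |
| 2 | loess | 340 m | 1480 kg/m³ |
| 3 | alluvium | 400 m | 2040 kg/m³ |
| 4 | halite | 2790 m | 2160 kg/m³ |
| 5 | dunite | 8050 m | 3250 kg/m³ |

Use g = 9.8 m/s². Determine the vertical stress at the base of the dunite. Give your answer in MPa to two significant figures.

340 MPa

unconsolidated sand: 1770 kg/m³ × 9.8 m/s² × 420 m = 7.285×10^6 Pa = 7.285 MPa
loess: 1480 kg/m³ × 9.8 m/s² × 340 m = 4.931×10^6 Pa = 4.931 MPa
alluvium: 2040 kg/m³ × 9.8 m/s² × 400 m = 7.997×10^6 Pa = 7.997 MPa
halite: 2160 kg/m³ × 9.8 m/s² × 2790 m = 5.906×10^7 Pa = 59.06 MPa
dunite: 3250 kg/m³ × 9.8 m/s² × 8050 m = 2.564×10^8 Pa = 256.4 MPa
Total = 7.285 + 4.931 + 7.997 + 59.06 + 256.4 = 335.66 MPa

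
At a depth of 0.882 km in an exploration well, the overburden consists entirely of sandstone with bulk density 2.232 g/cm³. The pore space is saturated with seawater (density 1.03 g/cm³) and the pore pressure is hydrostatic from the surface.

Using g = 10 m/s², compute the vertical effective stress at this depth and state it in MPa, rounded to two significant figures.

Overburden (lithostatic) stress σ_v:
sandstone: 2232 kg/m³ × 10 m/s² × 882 m = 1.969×10^7 Pa = 19.69 MPa
Pore pressure P_p = 1030 kg/m³ × 10 m/s² × 882 m = 9.085×10^6 Pa = 9.085 MPa
Effective stress σ' = σ_v − P_p = 19.69 − 9.085 = 10.602 MPa

11 MPa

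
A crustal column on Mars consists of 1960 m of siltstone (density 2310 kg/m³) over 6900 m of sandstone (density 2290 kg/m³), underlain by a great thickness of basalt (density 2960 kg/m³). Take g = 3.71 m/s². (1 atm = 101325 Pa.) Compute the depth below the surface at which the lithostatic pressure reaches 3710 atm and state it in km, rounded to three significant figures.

36.2 km

Pressure at base of upper layers: 2310×3.71×1960 + 2290×3.71×6900 = 7.542×10^7 Pa = 744.3 atm
Remaining pressure to be supplied by basalt: 3.759×10^8 − 7.542×10^7 = 3.005×10^8 Pa
Additional depth in basalt = 3.005×10^8 Pa / (2960 kg/m³ × 3.71 m/s²) = 27364 m
Total depth = 8860 m + 27364 m = 36224 m
= 36.224 km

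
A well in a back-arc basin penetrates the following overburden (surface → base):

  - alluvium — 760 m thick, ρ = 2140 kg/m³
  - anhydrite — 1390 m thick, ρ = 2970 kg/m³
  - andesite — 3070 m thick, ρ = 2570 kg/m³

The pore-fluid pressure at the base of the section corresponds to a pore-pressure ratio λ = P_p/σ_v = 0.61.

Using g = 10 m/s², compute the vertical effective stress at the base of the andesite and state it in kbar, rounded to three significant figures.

0.532 kbar

Overburden (lithostatic) stress σ_v:
alluvium: 2140 kg/m³ × 10 m/s² × 760 m = 1.626×10^7 Pa = 16.26 MPa
anhydrite: 2970 kg/m³ × 10 m/s² × 1390 m = 4.128×10^7 Pa = 41.28 MPa
andesite: 2570 kg/m³ × 10 m/s² × 3070 m = 7.890×10^7 Pa = 78.90 MPa
Total = 16.26 + 41.28 + 78.90 = 136.45 MPa
Pore pressure P_p = λ·σ_v = 0.61 × 136.4 MPa = 83.23 MPa
Effective stress σ' = σ_v − P_p = 136.4 − 83.23 = 53.214 MPa = 0.53214 kbar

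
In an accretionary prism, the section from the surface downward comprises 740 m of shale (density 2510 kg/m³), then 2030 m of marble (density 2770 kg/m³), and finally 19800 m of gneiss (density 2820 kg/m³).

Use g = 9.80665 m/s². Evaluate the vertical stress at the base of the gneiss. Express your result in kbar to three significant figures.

6.21 kbar

shale: 2510 kg/m³ × 9.80665 m/s² × 740 m = 1.821×10^7 Pa = 0.1821 kbar
marble: 2770 kg/m³ × 9.80665 m/s² × 2030 m = 5.514×10^7 Pa = 0.5514 kbar
gneiss: 2820 kg/m³ × 9.80665 m/s² × 19800 m = 5.476×10^8 Pa = 5.476 kbar
Total = 0.1821 + 0.5514 + 5.476 = 6.2092 kbar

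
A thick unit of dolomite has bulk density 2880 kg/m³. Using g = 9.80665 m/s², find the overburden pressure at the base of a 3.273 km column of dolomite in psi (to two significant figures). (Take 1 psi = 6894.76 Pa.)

dolomite: 2880 kg/m³ × 9.80665 m/s² × 3273 m = 9.244×10^7 Pa = 13407 psi

13000 psi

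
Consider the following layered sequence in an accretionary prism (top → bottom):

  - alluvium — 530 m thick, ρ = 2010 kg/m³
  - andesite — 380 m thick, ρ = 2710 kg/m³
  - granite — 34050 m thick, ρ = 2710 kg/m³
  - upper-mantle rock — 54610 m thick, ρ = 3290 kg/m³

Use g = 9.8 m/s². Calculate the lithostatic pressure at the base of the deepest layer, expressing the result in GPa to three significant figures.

alluvium: 2010 kg/m³ × 9.8 m/s² × 530 m = 1.044×10^7 Pa = 0.01044 GPa
andesite: 2710 kg/m³ × 9.8 m/s² × 380 m = 1.009×10^7 Pa = 0.01009 GPa
granite: 2710 kg/m³ × 9.8 m/s² × 34050 m = 9.043×10^8 Pa = 0.9043 GPa
upper-mantle rock: 3290 kg/m³ × 9.8 m/s² × 54610 m = 1.761×10^9 Pa = 1.761 GPa
Total = 0.01044 + 0.01009 + 0.9043 + 1.761 = 2.6856 GPa

2.69 GPa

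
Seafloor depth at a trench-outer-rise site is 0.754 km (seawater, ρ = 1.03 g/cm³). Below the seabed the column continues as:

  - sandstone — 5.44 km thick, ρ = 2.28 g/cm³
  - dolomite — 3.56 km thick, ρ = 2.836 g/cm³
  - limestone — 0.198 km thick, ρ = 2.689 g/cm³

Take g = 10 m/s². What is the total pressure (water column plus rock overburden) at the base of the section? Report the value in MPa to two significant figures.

seawater: 1030 kg/m³ × 10 m/s² × 754 m = 7.766×10^6 Pa = 7.766 MPa
sandstone: 2280 kg/m³ × 10 m/s² × 5440 m = 1.240×10^8 Pa = 124.0 MPa
dolomite: 2836 kg/m³ × 10 m/s² × 3560 m = 1.010×10^8 Pa = 101.0 MPa
limestone: 2689 kg/m³ × 10 m/s² × 198 m = 5.324×10^6 Pa = 5.324 MPa
Total = 7.766 + 124.0 + 101.0 + 5.324 = 238.08 MPa

240 MPa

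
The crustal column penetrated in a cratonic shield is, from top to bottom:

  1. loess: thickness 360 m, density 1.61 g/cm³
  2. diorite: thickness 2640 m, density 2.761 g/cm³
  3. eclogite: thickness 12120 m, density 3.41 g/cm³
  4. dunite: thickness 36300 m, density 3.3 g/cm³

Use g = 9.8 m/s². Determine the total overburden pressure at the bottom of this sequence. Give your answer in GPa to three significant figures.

1.66 GPa

loess: 1610 kg/m³ × 9.8 m/s² × 360 m = 5.680×10^6 Pa = 5.680×10^-3 GPa
diorite: 2761 kg/m³ × 9.8 m/s² × 2640 m = 7.143×10^7 Pa = 0.07143 GPa
eclogite: 3410 kg/m³ × 9.8 m/s² × 12120 m = 4.050×10^8 Pa = 0.4050 GPa
dunite: 3300 kg/m³ × 9.8 m/s² × 36300 m = 1.174×10^9 Pa = 1.174 GPa
Total = 5.680×10^-3 + 0.07143 + 0.4050 + 1.174 = 1.6561 GPa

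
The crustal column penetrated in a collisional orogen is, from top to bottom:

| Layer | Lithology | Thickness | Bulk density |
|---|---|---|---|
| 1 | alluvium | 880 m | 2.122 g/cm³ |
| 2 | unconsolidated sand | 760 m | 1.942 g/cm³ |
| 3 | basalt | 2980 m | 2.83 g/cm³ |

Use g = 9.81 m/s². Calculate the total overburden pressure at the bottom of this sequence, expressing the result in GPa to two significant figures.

0.12 GPa

alluvium: 2122 kg/m³ × 9.81 m/s² × 880 m = 1.832×10^7 Pa = 0.01832 GPa
unconsolidated sand: 1942 kg/m³ × 9.81 m/s² × 760 m = 1.448×10^7 Pa = 0.01448 GPa
basalt: 2830 kg/m³ × 9.81 m/s² × 2980 m = 8.273×10^7 Pa = 0.08273 GPa
Total = 0.01832 + 0.01448 + 0.08273 = 0.11553 GPa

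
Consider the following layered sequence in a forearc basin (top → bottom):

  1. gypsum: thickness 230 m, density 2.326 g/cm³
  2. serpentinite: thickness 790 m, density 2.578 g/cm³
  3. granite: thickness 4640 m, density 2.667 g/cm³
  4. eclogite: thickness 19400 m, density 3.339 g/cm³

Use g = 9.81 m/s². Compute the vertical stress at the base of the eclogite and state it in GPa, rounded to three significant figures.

0.782 GPa

gypsum: 2326 kg/m³ × 9.81 m/s² × 230 m = 5.248×10^6 Pa = 5.248×10^-3 GPa
serpentinite: 2578 kg/m³ × 9.81 m/s² × 790 m = 1.998×10^7 Pa = 0.01998 GPa
granite: 2667 kg/m³ × 9.81 m/s² × 4640 m = 1.214×10^8 Pa = 0.1214 GPa
eclogite: 3339 kg/m³ × 9.81 m/s² × 19400 m = 6.355×10^8 Pa = 0.6355 GPa
Total = 5.248×10^-3 + 0.01998 + 0.1214 + 0.6355 = 0.78208 GPa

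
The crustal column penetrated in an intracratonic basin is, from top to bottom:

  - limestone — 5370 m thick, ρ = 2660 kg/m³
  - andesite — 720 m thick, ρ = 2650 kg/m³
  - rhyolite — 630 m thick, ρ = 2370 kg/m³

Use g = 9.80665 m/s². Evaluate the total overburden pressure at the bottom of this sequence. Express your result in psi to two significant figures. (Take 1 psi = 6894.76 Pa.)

limestone: 2660 kg/m³ × 9.80665 m/s² × 5370 m = 1.401×10^8 Pa = 20317 psi
andesite: 2650 kg/m³ × 9.80665 m/s² × 720 m = 1.871×10^7 Pa = 2714 psi
rhyolite: 2370 kg/m³ × 9.80665 m/s² × 630 m = 1.464×10^7 Pa = 2124 psi
Total = 20317 + 2714 + 2124 = 25154 psi

25000 psi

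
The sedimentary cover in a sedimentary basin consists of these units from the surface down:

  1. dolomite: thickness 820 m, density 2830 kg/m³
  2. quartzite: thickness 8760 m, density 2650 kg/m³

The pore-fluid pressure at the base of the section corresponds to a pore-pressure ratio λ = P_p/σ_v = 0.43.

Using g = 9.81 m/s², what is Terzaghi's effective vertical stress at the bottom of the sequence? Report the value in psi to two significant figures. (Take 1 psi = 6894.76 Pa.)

Overburden (lithostatic) stress σ_v:
dolomite: 2830 kg/m³ × 9.81 m/s² × 820 m = 2.277×10^7 Pa = 22.77 MPa
quartzite: 2650 kg/m³ × 9.81 m/s² × 8760 m = 2.277×10^8 Pa = 227.7 MPa
Total = 22.77 + 227.7 = 250.49 MPa
Pore pressure P_p = λ·σ_v = 0.43 × 250.5 MPa = 107.7 MPa
Effective stress σ' = σ_v − P_p = 250.5 − 107.7 = 142.78 MPa = 20709 psi

21000 psi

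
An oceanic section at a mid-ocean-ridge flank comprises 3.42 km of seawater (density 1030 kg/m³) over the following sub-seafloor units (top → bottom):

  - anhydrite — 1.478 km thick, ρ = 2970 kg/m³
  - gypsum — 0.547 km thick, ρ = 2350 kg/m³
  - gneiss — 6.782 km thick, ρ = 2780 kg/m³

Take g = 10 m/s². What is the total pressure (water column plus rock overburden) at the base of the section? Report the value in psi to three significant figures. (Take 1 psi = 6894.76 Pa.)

40700 psi

seawater: 1030 kg/m³ × 10 m/s² × 3420 m = 3.523×10^7 Pa = 5109 psi
anhydrite: 2970 kg/m³ × 10 m/s² × 1478 m = 4.390×10^7 Pa = 6367 psi
gypsum: 2350 kg/m³ × 10 m/s² × 547 m = 1.285×10^7 Pa = 1864 psi
gneiss: 2780 kg/m³ × 10 m/s² × 6782 m = 1.885×10^8 Pa = 27345 psi
Total = 5109 + 6367 + 1864 + 27345 = 40686 psi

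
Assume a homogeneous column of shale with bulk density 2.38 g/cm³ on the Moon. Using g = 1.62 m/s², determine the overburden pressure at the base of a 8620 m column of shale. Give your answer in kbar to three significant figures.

shale: 2380 kg/m³ × 1.62 m/s² × 8620 m = 3.324×10^7 Pa = 0.3324 kbar

0.332 kbar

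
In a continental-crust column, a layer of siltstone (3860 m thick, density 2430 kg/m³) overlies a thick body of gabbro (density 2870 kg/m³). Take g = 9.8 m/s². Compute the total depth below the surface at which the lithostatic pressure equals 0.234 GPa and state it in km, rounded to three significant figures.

8.91 km

Pressure at base of upper layers: 2430×9.8×3860 = 9.192×10^7 Pa = 0.09192 GPa
Remaining pressure to be supplied by gabbro: 2.340×10^8 − 9.192×10^7 = 1.421×10^8 Pa
Additional depth in gabbro = 1.421×10^8 Pa / (2870 kg/m³ × 9.8 m/s²) = 5051.5 m
Total depth = 3860 m + 5051.5 m = 8911.5 m
= 8.9115 km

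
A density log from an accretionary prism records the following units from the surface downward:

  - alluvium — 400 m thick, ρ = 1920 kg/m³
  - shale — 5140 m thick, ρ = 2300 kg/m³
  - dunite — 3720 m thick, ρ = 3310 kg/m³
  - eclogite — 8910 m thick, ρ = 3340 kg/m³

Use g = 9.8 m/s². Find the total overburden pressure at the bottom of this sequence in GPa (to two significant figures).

alluvium: 1920 kg/m³ × 9.8 m/s² × 400 m = 7.526×10^6 Pa = 7.526×10^-3 GPa
shale: 2300 kg/m³ × 9.8 m/s² × 5140 m = 1.159×10^8 Pa = 0.1159 GPa
dunite: 3310 kg/m³ × 9.8 m/s² × 3720 m = 1.207×10^8 Pa = 0.1207 GPa
eclogite: 3340 kg/m³ × 9.8 m/s² × 8910 m = 2.916×10^8 Pa = 0.2916 GPa
Total = 7.526×10^-3 + 0.1159 + 0.1207 + 0.2916 = 0.53569 GPa

0.54 GPa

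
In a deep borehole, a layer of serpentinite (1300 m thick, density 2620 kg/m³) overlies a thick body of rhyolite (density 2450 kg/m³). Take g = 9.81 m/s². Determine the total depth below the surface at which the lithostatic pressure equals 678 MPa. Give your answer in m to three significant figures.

28100 m

Pressure at base of upper layers: 2620×9.81×1300 = 3.341×10^7 Pa = 33.41 MPa
Remaining pressure to be supplied by rhyolite: 6.780×10^8 − 3.341×10^7 = 6.446×10^8 Pa
Additional depth in rhyolite = 6.446×10^8 Pa / (2450 kg/m³ × 9.81 m/s²) = 26819 m
Total depth = 1300 m + 26819 m = 28119 m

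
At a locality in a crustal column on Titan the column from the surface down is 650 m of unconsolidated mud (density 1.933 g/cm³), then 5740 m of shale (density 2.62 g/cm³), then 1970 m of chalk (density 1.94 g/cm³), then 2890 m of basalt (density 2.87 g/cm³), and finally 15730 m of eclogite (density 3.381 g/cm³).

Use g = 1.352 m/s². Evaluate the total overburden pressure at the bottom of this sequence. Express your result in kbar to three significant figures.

1.10 kbar

unconsolidated mud: 1933 kg/m³ × 1.352 m/s² × 650 m = 1.699×10^6 Pa = 0.01699 kbar
shale: 2620 kg/m³ × 1.352 m/s² × 5740 m = 2.033×10^7 Pa = 0.2033 kbar
chalk: 1940 kg/m³ × 1.352 m/s² × 1970 m = 5.167×10^6 Pa = 0.05167 kbar
basalt: 2870 kg/m³ × 1.352 m/s² × 2890 m = 1.121×10^7 Pa = 0.1121 kbar
eclogite: 3381 kg/m³ × 1.352 m/s² × 15730 m = 7.190×10^7 Pa = 0.7190 kbar
Total = 0.01699 + 0.2033 + 0.05167 + 0.1121 + 0.7190 = 1.1032 kbar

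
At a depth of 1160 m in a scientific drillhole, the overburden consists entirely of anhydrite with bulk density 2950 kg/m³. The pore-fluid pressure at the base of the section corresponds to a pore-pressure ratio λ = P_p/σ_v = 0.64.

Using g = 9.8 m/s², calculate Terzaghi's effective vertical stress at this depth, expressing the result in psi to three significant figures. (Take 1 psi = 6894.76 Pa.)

1750 psi

Overburden (lithostatic) stress σ_v:
anhydrite: 2950 kg/m³ × 9.8 m/s² × 1160 m = 3.354×10^7 Pa = 33.54 MPa
Pore pressure P_p = λ·σ_v = 0.64 × 33.54 MPa = 21.46 MPa
Effective stress σ' = σ_v − P_p = 33.54 − 21.46 = 12.073 MPa = 1751.0 psi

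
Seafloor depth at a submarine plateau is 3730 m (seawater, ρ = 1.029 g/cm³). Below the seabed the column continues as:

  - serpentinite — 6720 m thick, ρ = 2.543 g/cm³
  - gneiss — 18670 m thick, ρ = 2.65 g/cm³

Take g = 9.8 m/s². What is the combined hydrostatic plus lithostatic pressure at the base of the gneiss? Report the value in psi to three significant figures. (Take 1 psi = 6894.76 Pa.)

seawater: 1029 kg/m³ × 9.8 m/s² × 3730 m = 3.761×10^7 Pa = 5455 psi
serpentinite: 2543 kg/m³ × 9.8 m/s² × 6720 m = 1.675×10^8 Pa = 24290 psi
gneiss: 2650 kg/m³ × 9.8 m/s² × 18670 m = 4.849×10^8 Pa = 70323 psi
Total = 5455 + 24290 + 70323 = 1.0007×10^5 psi

100000 psi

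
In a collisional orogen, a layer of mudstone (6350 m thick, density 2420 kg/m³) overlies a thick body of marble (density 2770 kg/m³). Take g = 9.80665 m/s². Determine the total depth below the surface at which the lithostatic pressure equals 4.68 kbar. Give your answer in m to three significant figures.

18000 m

Pressure at base of upper layers: 2420×9.80665×6350 = 1.507×10^8 Pa = 1.507 kbar
Remaining pressure to be supplied by marble: 4.680×10^8 − 1.507×10^8 = 3.173×10^8 Pa
Additional depth in marble = 3.173×10^8 Pa / (2770 kg/m³ × 9.80665 m/s²) = 11681 m
Total depth = 6350 m + 11681 m = 18031 m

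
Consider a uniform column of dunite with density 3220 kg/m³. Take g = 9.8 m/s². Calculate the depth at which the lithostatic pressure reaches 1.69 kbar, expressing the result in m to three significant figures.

5360 m

h = P/(ρg) = 1.69 kbar / (3220 kg/m³ × 9.8 m/s²) = 1.690×10^8 Pa / 31556 Pa/m = 5355.6 m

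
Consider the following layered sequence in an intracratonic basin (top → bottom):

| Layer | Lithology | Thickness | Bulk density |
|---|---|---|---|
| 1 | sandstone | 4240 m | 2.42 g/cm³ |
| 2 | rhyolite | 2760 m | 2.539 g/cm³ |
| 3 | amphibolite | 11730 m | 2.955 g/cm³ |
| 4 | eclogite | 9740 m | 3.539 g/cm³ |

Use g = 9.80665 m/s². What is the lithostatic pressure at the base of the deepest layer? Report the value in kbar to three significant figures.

sandstone: 2420 kg/m³ × 9.80665 m/s² × 4240 m = 1.006×10^8 Pa = 1.006 kbar
rhyolite: 2539 kg/m³ × 9.80665 m/s² × 2760 m = 6.872×10^7 Pa = 0.6872 kbar
amphibolite: 2955 kg/m³ × 9.80665 m/s² × 11730 m = 3.399×10^8 Pa = 3.399 kbar
eclogite: 3539 kg/m³ × 9.80665 m/s² × 9740 m = 3.380×10^8 Pa = 3.380 kbar
Total = 1.006 + 0.6872 + 3.399 + 3.380 = 8.4730 kbar

8.47 kbar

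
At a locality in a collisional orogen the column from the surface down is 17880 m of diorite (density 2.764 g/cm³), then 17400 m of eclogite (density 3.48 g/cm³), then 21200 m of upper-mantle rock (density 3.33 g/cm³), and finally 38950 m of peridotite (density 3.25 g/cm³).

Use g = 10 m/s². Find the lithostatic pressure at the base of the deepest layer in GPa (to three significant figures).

diorite: 2764 kg/m³ × 10 m/s² × 17880 m = 4.942×10^8 Pa = 0.4942 GPa
eclogite: 3480 kg/m³ × 10 m/s² × 17400 m = 6.055×10^8 Pa = 0.6055 GPa
upper-mantle rock: 3330 kg/m³ × 10 m/s² × 21200 m = 7.060×10^8 Pa = 0.7060 GPa
peridotite: 3250 kg/m³ × 10 m/s² × 38950 m = 1.266×10^9 Pa = 1.266 GPa
Total = 0.4942 + 0.6055 + 0.7060 + 1.266 = 3.0716 GPa

3.07 GPa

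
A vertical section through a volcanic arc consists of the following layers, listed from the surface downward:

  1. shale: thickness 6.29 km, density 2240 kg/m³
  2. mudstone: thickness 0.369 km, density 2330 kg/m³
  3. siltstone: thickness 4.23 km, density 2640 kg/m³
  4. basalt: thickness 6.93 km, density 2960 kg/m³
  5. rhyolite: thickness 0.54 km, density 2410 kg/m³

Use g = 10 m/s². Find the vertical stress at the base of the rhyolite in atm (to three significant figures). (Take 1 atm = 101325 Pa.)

4730 atm

shale: 2240 kg/m³ × 10 m/s² × 6290 m = 1.409×10^8 Pa = 1391 atm
mudstone: 2330 kg/m³ × 10 m/s² × 369 m = 8.598×10^6 Pa = 84.85 atm
siltstone: 2640 kg/m³ × 10 m/s² × 4230 m = 1.117×10^8 Pa = 1102 atm
basalt: 2960 kg/m³ × 10 m/s² × 6930 m = 2.051×10^8 Pa = 2024 atm
rhyolite: 2410 kg/m³ × 10 m/s² × 540 m = 1.301×10^7 Pa = 128.4 atm
Total = 1391 + 84.85 + 1102 + 2024 + 128.4 = 4730.4 atm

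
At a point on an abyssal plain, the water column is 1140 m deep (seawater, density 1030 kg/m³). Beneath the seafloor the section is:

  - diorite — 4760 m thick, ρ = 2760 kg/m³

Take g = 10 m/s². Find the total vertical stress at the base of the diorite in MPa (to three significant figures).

143 MPa

seawater: 1030 kg/m³ × 10 m/s² × 1140 m = 1.174×10^7 Pa = 11.74 MPa
diorite: 2760 kg/m³ × 10 m/s² × 4760 m = 1.314×10^8 Pa = 131.4 MPa
Total = 11.74 + 131.4 = 143.12 MPa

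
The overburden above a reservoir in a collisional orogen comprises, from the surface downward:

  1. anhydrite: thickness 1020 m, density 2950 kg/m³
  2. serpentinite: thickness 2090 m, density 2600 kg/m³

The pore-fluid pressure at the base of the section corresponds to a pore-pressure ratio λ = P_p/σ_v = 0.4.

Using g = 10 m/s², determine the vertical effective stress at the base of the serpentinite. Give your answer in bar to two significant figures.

Overburden (lithostatic) stress σ_v:
anhydrite: 2950 kg/m³ × 10 m/s² × 1020 m = 3.009×10^7 Pa = 30.09 MPa
serpentinite: 2600 kg/m³ × 10 m/s² × 2090 m = 5.434×10^7 Pa = 54.34 MPa
Total = 30.09 + 54.34 = 84.430 MPa
Pore pressure P_p = λ·σ_v = 0.4 × 84.43 MPa = 33.77 MPa
Effective stress σ' = σ_v − P_p = 84.43 − 33.77 = 50.658 MPa = 506.58 bar

510 bar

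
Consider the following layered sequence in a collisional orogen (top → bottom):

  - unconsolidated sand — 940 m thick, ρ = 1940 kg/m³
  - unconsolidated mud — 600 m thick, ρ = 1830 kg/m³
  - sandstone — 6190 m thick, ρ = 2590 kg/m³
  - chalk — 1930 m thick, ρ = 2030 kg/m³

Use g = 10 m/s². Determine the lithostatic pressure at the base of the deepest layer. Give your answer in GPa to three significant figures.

unconsolidated sand: 1940 kg/m³ × 10 m/s² × 940 m = 1.824×10^7 Pa = 0.01824 GPa
unconsolidated mud: 1830 kg/m³ × 10 m/s² × 600 m = 1.098×10^7 Pa = 0.01098 GPa
sandstone: 2590 kg/m³ × 10 m/s² × 6190 m = 1.603×10^8 Pa = 0.1603 GPa
chalk: 2030 kg/m³ × 10 m/s² × 1930 m = 3.918×10^7 Pa = 0.03918 GPa
Total = 0.01824 + 0.01098 + 0.1603 + 0.03918 = 0.22872 GPa

0.229 GPa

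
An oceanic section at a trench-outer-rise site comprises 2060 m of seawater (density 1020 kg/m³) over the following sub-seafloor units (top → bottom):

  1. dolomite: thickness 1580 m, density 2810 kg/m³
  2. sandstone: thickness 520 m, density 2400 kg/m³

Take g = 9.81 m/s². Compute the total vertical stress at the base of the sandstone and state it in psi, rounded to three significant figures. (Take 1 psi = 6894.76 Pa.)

11100 psi

seawater: 1020 kg/m³ × 9.81 m/s² × 2060 m = 2.061×10^7 Pa = 2990 psi
dolomite: 2810 kg/m³ × 9.81 m/s² × 1580 m = 4.355×10^7 Pa = 6317 psi
sandstone: 2400 kg/m³ × 9.81 m/s² × 520 m = 1.224×10^7 Pa = 1776 psi
Total = 2990 + 6317 + 1776 = 11082 psi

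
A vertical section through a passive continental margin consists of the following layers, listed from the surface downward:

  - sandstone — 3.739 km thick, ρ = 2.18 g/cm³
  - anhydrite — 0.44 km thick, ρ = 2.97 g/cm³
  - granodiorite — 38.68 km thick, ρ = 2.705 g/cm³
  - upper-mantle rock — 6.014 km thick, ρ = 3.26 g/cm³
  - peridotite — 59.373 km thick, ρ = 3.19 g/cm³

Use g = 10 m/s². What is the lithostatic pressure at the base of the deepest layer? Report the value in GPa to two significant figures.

3.2 GPa

sandstone: 2180 kg/m³ × 10 m/s² × 3739 m = 8.151×10^7 Pa = 0.08151 GPa
anhydrite: 2970 kg/m³ × 10 m/s² × 440 m = 1.307×10^7 Pa = 0.01307 GPa
granodiorite: 2705 kg/m³ × 10 m/s² × 38680 m = 1.046×10^9 Pa = 1.046 GPa
upper-mantle rock: 3260 kg/m³ × 10 m/s² × 6014 m = 1.961×10^8 Pa = 0.1961 GPa
peridotite: 3190 kg/m³ × 10 m/s² × 59373 m = 1.894×10^9 Pa = 1.894 GPa
Total = 0.08151 + 0.01307 + 1.046 + 0.1961 + 1.894 = 3.2309 GPa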